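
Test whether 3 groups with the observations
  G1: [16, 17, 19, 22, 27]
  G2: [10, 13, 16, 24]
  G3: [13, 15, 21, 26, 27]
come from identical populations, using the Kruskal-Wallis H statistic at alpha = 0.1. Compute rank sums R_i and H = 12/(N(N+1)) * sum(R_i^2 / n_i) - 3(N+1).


Step 1: Combine all N = 14 observations and assign midranks.
sorted (value, group, rank): (10,G2,1), (13,G2,2.5), (13,G3,2.5), (15,G3,4), (16,G1,5.5), (16,G2,5.5), (17,G1,7), (19,G1,8), (21,G3,9), (22,G1,10), (24,G2,11), (26,G3,12), (27,G1,13.5), (27,G3,13.5)
Step 2: Sum ranks within each group.
R_1 = 44 (n_1 = 5)
R_2 = 20 (n_2 = 4)
R_3 = 41 (n_3 = 5)
Step 3: H = 12/(N(N+1)) * sum(R_i^2/n_i) - 3(N+1)
     = 12/(14*15) * (44^2/5 + 20^2/4 + 41^2/5) - 3*15
     = 0.057143 * 823.4 - 45
     = 2.051429.
Step 4: Ties present; correction factor C = 1 - 18/(14^3 - 14) = 0.993407. Corrected H = 2.051429 / 0.993407 = 2.065044.
Step 5: Under H0, H ~ chi^2(2); p-value = 0.356108.
Step 6: alpha = 0.1. fail to reject H0.

H = 2.0650, df = 2, p = 0.356108, fail to reject H0.


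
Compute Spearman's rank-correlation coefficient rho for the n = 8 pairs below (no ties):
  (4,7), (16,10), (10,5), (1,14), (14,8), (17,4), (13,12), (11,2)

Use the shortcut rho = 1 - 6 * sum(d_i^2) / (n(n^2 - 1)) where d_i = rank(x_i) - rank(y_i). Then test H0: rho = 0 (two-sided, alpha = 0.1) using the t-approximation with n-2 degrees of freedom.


Step 1: Rank x and y separately (midranks; no ties here).
rank(x): 4->2, 16->7, 10->3, 1->1, 14->6, 17->8, 13->5, 11->4
rank(y): 7->4, 10->6, 5->3, 14->8, 8->5, 4->2, 12->7, 2->1
Step 2: d_i = R_x(i) - R_y(i); compute d_i^2.
  (2-4)^2=4, (7-6)^2=1, (3-3)^2=0, (1-8)^2=49, (6-5)^2=1, (8-2)^2=36, (5-7)^2=4, (4-1)^2=9
sum(d^2) = 104.
Step 3: rho = 1 - 6*104 / (8*(8^2 - 1)) = 1 - 624/504 = -0.238095.
Step 4: Under H0, t = rho * sqrt((n-2)/(1-rho^2)) = -0.6005 ~ t(6).
Step 5: Two-sided p-value from the t-distribution with 6 df = 0.570156.
Step 6: alpha = 0.1. fail to reject H0.

rho = -0.2381, p = 0.570156, fail to reject H0 at alpha = 0.1.


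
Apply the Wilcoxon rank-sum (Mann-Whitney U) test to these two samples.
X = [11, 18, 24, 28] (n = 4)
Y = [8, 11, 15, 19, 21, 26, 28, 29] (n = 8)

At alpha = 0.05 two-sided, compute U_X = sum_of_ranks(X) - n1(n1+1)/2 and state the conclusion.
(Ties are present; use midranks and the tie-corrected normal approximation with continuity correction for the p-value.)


Step 1: Combine and sort all 12 observations; assign midranks.
sorted (value, group): (8,Y), (11,X), (11,Y), (15,Y), (18,X), (19,Y), (21,Y), (24,X), (26,Y), (28,X), (28,Y), (29,Y)
ranks: 8->1, 11->2.5, 11->2.5, 15->4, 18->5, 19->6, 21->7, 24->8, 26->9, 28->10.5, 28->10.5, 29->12
Step 2: Rank sum for X: R1 = 2.5 + 5 + 8 + 10.5 = 26.
Step 3: U_X = R1 - n1(n1+1)/2 = 26 - 4*5/2 = 26 - 10 = 16.
       U_Y = n1*n2 - U_X = 32 - 16 = 16.
Step 4: Ties are present, so use the tie-corrected normal approximation (with continuity correction) for the p-value.
Step 5: p-value = 1.000000; compare to alpha = 0.05. fail to reject H0.

U_X = 16, p = 1.000000, fail to reject H0 at alpha = 0.05.


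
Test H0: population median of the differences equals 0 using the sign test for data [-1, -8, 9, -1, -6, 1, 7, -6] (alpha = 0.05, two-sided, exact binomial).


Step 1: Discard zero differences. Original n = 8; n_eff = number of nonzero differences = 8.
Nonzero differences (with sign): -1, -8, +9, -1, -6, +1, +7, -6
Step 2: Count signs: positive = 3, negative = 5.
Step 3: Under H0: P(positive) = 0.5, so the number of positives S ~ Bin(8, 0.5).
Step 4: Two-sided exact p-value = sum of Bin(8,0.5) probabilities at or below the observed probability = 0.726562.
Step 5: alpha = 0.05. fail to reject H0.

n_eff = 8, pos = 3, neg = 5, p = 0.726562, fail to reject H0.


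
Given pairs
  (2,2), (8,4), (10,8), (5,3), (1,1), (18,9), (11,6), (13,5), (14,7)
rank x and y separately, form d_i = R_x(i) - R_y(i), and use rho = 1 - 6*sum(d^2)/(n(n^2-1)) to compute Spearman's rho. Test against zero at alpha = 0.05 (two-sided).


Step 1: Rank x and y separately (midranks; no ties here).
rank(x): 2->2, 8->4, 10->5, 5->3, 1->1, 18->9, 11->6, 13->7, 14->8
rank(y): 2->2, 4->4, 8->8, 3->3, 1->1, 9->9, 6->6, 5->5, 7->7
Step 2: d_i = R_x(i) - R_y(i); compute d_i^2.
  (2-2)^2=0, (4-4)^2=0, (5-8)^2=9, (3-3)^2=0, (1-1)^2=0, (9-9)^2=0, (6-6)^2=0, (7-5)^2=4, (8-7)^2=1
sum(d^2) = 14.
Step 3: rho = 1 - 6*14 / (9*(9^2 - 1)) = 1 - 84/720 = 0.883333.
Step 4: Under H0, t = rho * sqrt((n-2)/(1-rho^2)) = 4.9858 ~ t(7).
Step 5: Two-sided p-value from the t-distribution with 7 df = 0.001591.
Step 6: alpha = 0.05. reject H0.

rho = 0.8833, p = 0.001591, reject H0 at alpha = 0.05.


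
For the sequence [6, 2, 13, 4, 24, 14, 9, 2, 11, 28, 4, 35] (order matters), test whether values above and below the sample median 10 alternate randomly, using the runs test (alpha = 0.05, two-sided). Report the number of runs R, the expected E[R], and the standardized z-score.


Step 1: Compute median = 10; label A = above, B = below.
Labels in order: BBABAABBAABA  (n_A = 6, n_B = 6)
Step 2: Count runs R = 8.
Step 3: Under H0 (random ordering), E[R] = 2*n_A*n_B/(n_A+n_B) + 1 = 2*6*6/12 + 1 = 7.0000.
        Var[R] = 2*n_A*n_B*(2*n_A*n_B - n_A - n_B) / ((n_A+n_B)^2 * (n_A+n_B-1)) = 4320/1584 = 2.7273.
        SD[R] = 1.6514.
Step 4: Continuity-corrected z = (R - 0.5 - E[R]) / SD[R] = (8 - 0.5 - 7.0000) / 1.6514 = 0.3028.
Step 5: Two-sided p-value via normal approximation = 2*(1 - Phi(|z|)) = 0.762069.
Step 6: alpha = 0.05. fail to reject H0.

R = 8, z = 0.3028, p = 0.762069, fail to reject H0.


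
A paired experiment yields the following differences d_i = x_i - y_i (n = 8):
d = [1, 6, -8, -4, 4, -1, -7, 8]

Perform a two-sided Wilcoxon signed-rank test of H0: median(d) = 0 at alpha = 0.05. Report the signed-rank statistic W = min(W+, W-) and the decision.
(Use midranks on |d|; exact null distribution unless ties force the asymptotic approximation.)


Step 1: Drop any zero differences (none here) and take |d_i|.
|d| = [1, 6, 8, 4, 4, 1, 7, 8]
Step 2: Midrank |d_i| (ties get averaged ranks).
ranks: |1|->1.5, |6|->5, |8|->7.5, |4|->3.5, |4|->3.5, |1|->1.5, |7|->6, |8|->7.5
Step 3: Attach original signs; sum ranks with positive sign and with negative sign.
W+ = 1.5 + 5 + 3.5 + 7.5 = 17.5
W- = 7.5 + 3.5 + 1.5 + 6 = 18.5
(Check: W+ + W- = 36 should equal n(n+1)/2 = 36.)
Step 4: Test statistic W = min(W+, W-) = 17.5.
Step 5: Ties in |d|, so use the tie-corrected normal approximation.
        E[W] = n(n+1)/4 = 8*9/4 = 18.
        Tie groups: |d|=1 (t=2), |d|=4 (t=2), |d|=8 (t=2); sum(t^3 - t) = 18.
        Var[W] = n(n+1)(2n+1)/24 - sum(t^3-t)/48 = 1224/24 - 18/48 = 50.625.
        z = (W - E[W]) / sqrt(Var[W]) = (17.5 - 18) / 7.1151 = -0.0703.
        Two-sided p = 2*Phi(z) = 0.943977.
Step 6: alpha = 0.05. fail to reject H0.

W+ = 17.5, W- = 18.5, W = min = 17.5, p = 0.943977, fail to reject H0.


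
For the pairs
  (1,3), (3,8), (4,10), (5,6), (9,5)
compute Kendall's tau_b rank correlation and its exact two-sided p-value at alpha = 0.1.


Step 1: Enumerate the 10 unordered pairs (i,j) with i<j and classify each by sign(x_j-x_i) * sign(y_j-y_i).
  (1,2):dx=+2,dy=+5->C; (1,3):dx=+3,dy=+7->C; (1,4):dx=+4,dy=+3->C; (1,5):dx=+8,dy=+2->C
  (2,3):dx=+1,dy=+2->C; (2,4):dx=+2,dy=-2->D; (2,5):dx=+6,dy=-3->D; (3,4):dx=+1,dy=-4->D
  (3,5):dx=+5,dy=-5->D; (4,5):dx=+4,dy=-1->D
Step 2: C = 5, D = 5, total pairs = 10.
Step 3: tau = (C - D)/(n(n-1)/2) = (5 - 5)/10 = 0.000000.
Step 4: Exact two-sided p-value (enumerate n! = 120 permutations of y under H0): p = 1.000000.
Step 5: alpha = 0.1. fail to reject H0.

tau_b = 0.0000 (C=5, D=5), p = 1.000000, fail to reject H0.


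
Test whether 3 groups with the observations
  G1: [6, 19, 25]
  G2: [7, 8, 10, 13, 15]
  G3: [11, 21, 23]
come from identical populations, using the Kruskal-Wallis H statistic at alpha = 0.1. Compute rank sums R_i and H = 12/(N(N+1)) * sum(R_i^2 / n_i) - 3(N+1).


Step 1: Combine all N = 11 observations and assign midranks.
sorted (value, group, rank): (6,G1,1), (7,G2,2), (8,G2,3), (10,G2,4), (11,G3,5), (13,G2,6), (15,G2,7), (19,G1,8), (21,G3,9), (23,G3,10), (25,G1,11)
Step 2: Sum ranks within each group.
R_1 = 20 (n_1 = 3)
R_2 = 22 (n_2 = 5)
R_3 = 24 (n_3 = 3)
Step 3: H = 12/(N(N+1)) * sum(R_i^2/n_i) - 3(N+1)
     = 12/(11*12) * (20^2/3 + 22^2/5 + 24^2/3) - 3*12
     = 0.090909 * 422.133 - 36
     = 2.375758.
Step 4: No ties, so H is used without correction.
Step 5: Under H0, H ~ chi^2(2); p-value = 0.304867.
Step 6: alpha = 0.1. fail to reject H0.

H = 2.3758, df = 2, p = 0.304867, fail to reject H0.


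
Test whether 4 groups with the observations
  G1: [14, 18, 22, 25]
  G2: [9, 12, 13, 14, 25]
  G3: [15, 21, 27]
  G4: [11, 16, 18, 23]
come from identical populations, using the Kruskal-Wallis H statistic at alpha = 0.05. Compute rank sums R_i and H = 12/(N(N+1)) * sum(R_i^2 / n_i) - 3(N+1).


Step 1: Combine all N = 16 observations and assign midranks.
sorted (value, group, rank): (9,G2,1), (11,G4,2), (12,G2,3), (13,G2,4), (14,G1,5.5), (14,G2,5.5), (15,G3,7), (16,G4,8), (18,G1,9.5), (18,G4,9.5), (21,G3,11), (22,G1,12), (23,G4,13), (25,G1,14.5), (25,G2,14.5), (27,G3,16)
Step 2: Sum ranks within each group.
R_1 = 41.5 (n_1 = 4)
R_2 = 28 (n_2 = 5)
R_3 = 34 (n_3 = 3)
R_4 = 32.5 (n_4 = 4)
Step 3: H = 12/(N(N+1)) * sum(R_i^2/n_i) - 3(N+1)
     = 12/(16*17) * (41.5^2/4 + 28^2/5 + 34^2/3 + 32.5^2/4) - 3*17
     = 0.044118 * 1236.76 - 51
     = 3.562868.
Step 4: Ties present; correction factor C = 1 - 18/(16^3 - 16) = 0.995588. Corrected H = 3.562868 / 0.995588 = 3.578656.
Step 5: Under H0, H ~ chi^2(3); p-value = 0.310703.
Step 6: alpha = 0.05. fail to reject H0.

H = 3.5787, df = 3, p = 0.310703, fail to reject H0.


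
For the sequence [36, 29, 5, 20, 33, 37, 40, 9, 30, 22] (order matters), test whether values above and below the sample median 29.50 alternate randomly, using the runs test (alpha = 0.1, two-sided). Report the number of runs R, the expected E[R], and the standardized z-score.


Step 1: Compute median = 29.50; label A = above, B = below.
Labels in order: ABBBAAABAB  (n_A = 5, n_B = 5)
Step 2: Count runs R = 6.
Step 3: Under H0 (random ordering), E[R] = 2*n_A*n_B/(n_A+n_B) + 1 = 2*5*5/10 + 1 = 6.0000.
        Var[R] = 2*n_A*n_B*(2*n_A*n_B - n_A - n_B) / ((n_A+n_B)^2 * (n_A+n_B-1)) = 2000/900 = 2.2222.
        SD[R] = 1.4907.
Step 4: R = E[R], so z = 0 with no continuity correction.
Step 5: Two-sided p-value via normal approximation = 2*(1 - Phi(|z|)) = 1.000000.
Step 6: alpha = 0.1. fail to reject H0.

R = 6, z = 0.0000, p = 1.000000, fail to reject H0.


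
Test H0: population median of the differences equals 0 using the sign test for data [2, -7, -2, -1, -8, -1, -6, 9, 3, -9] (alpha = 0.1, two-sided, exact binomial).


Step 1: Discard zero differences. Original n = 10; n_eff = number of nonzero differences = 10.
Nonzero differences (with sign): +2, -7, -2, -1, -8, -1, -6, +9, +3, -9
Step 2: Count signs: positive = 3, negative = 7.
Step 3: Under H0: P(positive) = 0.5, so the number of positives S ~ Bin(10, 0.5).
Step 4: Two-sided exact p-value = sum of Bin(10,0.5) probabilities at or below the observed probability = 0.343750.
Step 5: alpha = 0.1. fail to reject H0.

n_eff = 10, pos = 3, neg = 7, p = 0.343750, fail to reject H0.


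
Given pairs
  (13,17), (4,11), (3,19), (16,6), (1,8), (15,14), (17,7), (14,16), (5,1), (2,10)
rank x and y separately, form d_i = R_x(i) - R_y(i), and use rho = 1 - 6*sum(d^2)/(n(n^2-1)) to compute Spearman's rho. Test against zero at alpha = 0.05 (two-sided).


Step 1: Rank x and y separately (midranks; no ties here).
rank(x): 13->6, 4->4, 3->3, 16->9, 1->1, 15->8, 17->10, 14->7, 5->5, 2->2
rank(y): 17->9, 11->6, 19->10, 6->2, 8->4, 14->7, 7->3, 16->8, 1->1, 10->5
Step 2: d_i = R_x(i) - R_y(i); compute d_i^2.
  (6-9)^2=9, (4-6)^2=4, (3-10)^2=49, (9-2)^2=49, (1-4)^2=9, (8-7)^2=1, (10-3)^2=49, (7-8)^2=1, (5-1)^2=16, (2-5)^2=9
sum(d^2) = 196.
Step 3: rho = 1 - 6*196 / (10*(10^2 - 1)) = 1 - 1176/990 = -0.187879.
Step 4: Under H0, t = rho * sqrt((n-2)/(1-rho^2)) = -0.5410 ~ t(8).
Step 5: Two-sided p-value from the t-distribution with 8 df = 0.603218.
Step 6: alpha = 0.05. fail to reject H0.

rho = -0.1879, p = 0.603218, fail to reject H0 at alpha = 0.05.


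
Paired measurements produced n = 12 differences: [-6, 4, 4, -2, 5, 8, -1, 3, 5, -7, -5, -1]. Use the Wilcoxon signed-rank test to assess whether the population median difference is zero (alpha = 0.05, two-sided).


Step 1: Drop any zero differences (none here) and take |d_i|.
|d| = [6, 4, 4, 2, 5, 8, 1, 3, 5, 7, 5, 1]
Step 2: Midrank |d_i| (ties get averaged ranks).
ranks: |6|->10, |4|->5.5, |4|->5.5, |2|->3, |5|->8, |8|->12, |1|->1.5, |3|->4, |5|->8, |7|->11, |5|->8, |1|->1.5
Step 3: Attach original signs; sum ranks with positive sign and with negative sign.
W+ = 5.5 + 5.5 + 8 + 12 + 4 + 8 = 43
W- = 10 + 3 + 1.5 + 11 + 8 + 1.5 = 35
(Check: W+ + W- = 78 should equal n(n+1)/2 = 78.)
Step 4: Test statistic W = min(W+, W-) = 35.
Step 5: Ties in |d|, so use the tie-corrected normal approximation.
        E[W] = n(n+1)/4 = 12*13/4 = 39.
        Tie groups: |d|=1 (t=2), |d|=4 (t=2), |d|=5 (t=3); sum(t^3 - t) = 36.
        Var[W] = n(n+1)(2n+1)/24 - sum(t^3-t)/48 = 3900/24 - 36/48 = 161.75.
        z = (W - E[W]) / sqrt(Var[W]) = (35 - 39) / 12.7181 = -0.3145.
        Two-sided p = 2*Phi(z) = 0.753132.
Step 6: alpha = 0.05. fail to reject H0.

W+ = 43, W- = 35, W = min = 35, p = 0.753132, fail to reject H0.


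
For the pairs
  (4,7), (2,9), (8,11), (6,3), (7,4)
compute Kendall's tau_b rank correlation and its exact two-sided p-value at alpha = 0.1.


Step 1: Enumerate the 10 unordered pairs (i,j) with i<j and classify each by sign(x_j-x_i) * sign(y_j-y_i).
  (1,2):dx=-2,dy=+2->D; (1,3):dx=+4,dy=+4->C; (1,4):dx=+2,dy=-4->D; (1,5):dx=+3,dy=-3->D
  (2,3):dx=+6,dy=+2->C; (2,4):dx=+4,dy=-6->D; (2,5):dx=+5,dy=-5->D; (3,4):dx=-2,dy=-8->C
  (3,5):dx=-1,dy=-7->C; (4,5):dx=+1,dy=+1->C
Step 2: C = 5, D = 5, total pairs = 10.
Step 3: tau = (C - D)/(n(n-1)/2) = (5 - 5)/10 = 0.000000.
Step 4: Exact two-sided p-value (enumerate n! = 120 permutations of y under H0): p = 1.000000.
Step 5: alpha = 0.1. fail to reject H0.

tau_b = 0.0000 (C=5, D=5), p = 1.000000, fail to reject H0.


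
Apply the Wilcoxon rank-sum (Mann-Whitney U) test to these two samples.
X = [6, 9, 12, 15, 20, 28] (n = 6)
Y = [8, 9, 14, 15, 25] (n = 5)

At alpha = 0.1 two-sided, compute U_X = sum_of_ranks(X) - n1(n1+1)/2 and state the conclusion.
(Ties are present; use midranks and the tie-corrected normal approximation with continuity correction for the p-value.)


Step 1: Combine and sort all 11 observations; assign midranks.
sorted (value, group): (6,X), (8,Y), (9,X), (9,Y), (12,X), (14,Y), (15,X), (15,Y), (20,X), (25,Y), (28,X)
ranks: 6->1, 8->2, 9->3.5, 9->3.5, 12->5, 14->6, 15->7.5, 15->7.5, 20->9, 25->10, 28->11
Step 2: Rank sum for X: R1 = 1 + 3.5 + 5 + 7.5 + 9 + 11 = 37.
Step 3: U_X = R1 - n1(n1+1)/2 = 37 - 6*7/2 = 37 - 21 = 16.
       U_Y = n1*n2 - U_X = 30 - 16 = 14.
Step 4: Ties are present, so use the tie-corrected normal approximation (with continuity correction) for the p-value.
Step 5: p-value = 0.926933; compare to alpha = 0.1. fail to reject H0.

U_X = 16, p = 0.926933, fail to reject H0 at alpha = 0.1.


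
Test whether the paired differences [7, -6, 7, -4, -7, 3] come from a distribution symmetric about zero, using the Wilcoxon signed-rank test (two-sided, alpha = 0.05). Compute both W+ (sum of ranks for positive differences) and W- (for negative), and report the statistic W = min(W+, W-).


Step 1: Drop any zero differences (none here) and take |d_i|.
|d| = [7, 6, 7, 4, 7, 3]
Step 2: Midrank |d_i| (ties get averaged ranks).
ranks: |7|->5, |6|->3, |7|->5, |4|->2, |7|->5, |3|->1
Step 3: Attach original signs; sum ranks with positive sign and with negative sign.
W+ = 5 + 5 + 1 = 11
W- = 3 + 2 + 5 = 10
(Check: W+ + W- = 21 should equal n(n+1)/2 = 21.)
Step 4: Test statistic W = min(W+, W-) = 10.
Step 5: Ties in |d|, so use the tie-corrected normal approximation.
        E[W] = n(n+1)/4 = 6*7/4 = 10.5.
        Tie groups: |d|=7 (t=3); sum(t^3 - t) = 24.
        Var[W] = n(n+1)(2n+1)/24 - sum(t^3-t)/48 = 546/24 - 24/48 = 22.25.
        z = (W - E[W]) / sqrt(Var[W]) = (10 - 10.5) / 4.7170 = -0.1060.
        Two-sided p = 2*Phi(z) = 0.915583.
Step 6: alpha = 0.05. fail to reject H0.

W+ = 11, W- = 10, W = min = 10, p = 0.915583, fail to reject H0.


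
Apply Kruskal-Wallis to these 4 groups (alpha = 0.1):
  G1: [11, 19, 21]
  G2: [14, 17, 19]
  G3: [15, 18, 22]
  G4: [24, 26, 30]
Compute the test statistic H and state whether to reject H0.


Step 1: Combine all N = 12 observations and assign midranks.
sorted (value, group, rank): (11,G1,1), (14,G2,2), (15,G3,3), (17,G2,4), (18,G3,5), (19,G1,6.5), (19,G2,6.5), (21,G1,8), (22,G3,9), (24,G4,10), (26,G4,11), (30,G4,12)
Step 2: Sum ranks within each group.
R_1 = 15.5 (n_1 = 3)
R_2 = 12.5 (n_2 = 3)
R_3 = 17 (n_3 = 3)
R_4 = 33 (n_4 = 3)
Step 3: H = 12/(N(N+1)) * sum(R_i^2/n_i) - 3(N+1)
     = 12/(12*13) * (15.5^2/3 + 12.5^2/3 + 17^2/3 + 33^2/3) - 3*13
     = 0.076923 * 591.5 - 39
     = 6.500000.
Step 4: Ties present; correction factor C = 1 - 6/(12^3 - 12) = 0.996503. Corrected H = 6.500000 / 0.996503 = 6.522807.
Step 5: Under H0, H ~ chi^2(3); p-value = 0.088767.
Step 6: alpha = 0.1. reject H0.

H = 6.5228, df = 3, p = 0.088767, reject H0.


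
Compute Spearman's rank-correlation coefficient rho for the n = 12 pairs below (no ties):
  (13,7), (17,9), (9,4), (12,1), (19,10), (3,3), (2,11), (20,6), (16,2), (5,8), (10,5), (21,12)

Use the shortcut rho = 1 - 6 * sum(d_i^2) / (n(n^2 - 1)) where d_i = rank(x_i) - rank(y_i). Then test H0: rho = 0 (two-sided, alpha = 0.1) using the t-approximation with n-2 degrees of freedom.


Step 1: Rank x and y separately (midranks; no ties here).
rank(x): 13->7, 17->9, 9->4, 12->6, 19->10, 3->2, 2->1, 20->11, 16->8, 5->3, 10->5, 21->12
rank(y): 7->7, 9->9, 4->4, 1->1, 10->10, 3->3, 11->11, 6->6, 2->2, 8->8, 5->5, 12->12
Step 2: d_i = R_x(i) - R_y(i); compute d_i^2.
  (7-7)^2=0, (9-9)^2=0, (4-4)^2=0, (6-1)^2=25, (10-10)^2=0, (2-3)^2=1, (1-11)^2=100, (11-6)^2=25, (8-2)^2=36, (3-8)^2=25, (5-5)^2=0, (12-12)^2=0
sum(d^2) = 212.
Step 3: rho = 1 - 6*212 / (12*(12^2 - 1)) = 1 - 1272/1716 = 0.258741.
Step 4: Under H0, t = rho * sqrt((n-2)/(1-rho^2)) = 0.8471 ~ t(10).
Step 5: Two-sided p-value from the t-distribution with 10 df = 0.416775.
Step 6: alpha = 0.1. fail to reject H0.

rho = 0.2587, p = 0.416775, fail to reject H0 at alpha = 0.1.


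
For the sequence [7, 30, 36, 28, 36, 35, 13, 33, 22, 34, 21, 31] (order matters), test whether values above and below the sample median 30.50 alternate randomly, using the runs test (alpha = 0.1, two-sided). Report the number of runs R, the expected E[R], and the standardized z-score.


Step 1: Compute median = 30.50; label A = above, B = below.
Labels in order: BBABAABABABA  (n_A = 6, n_B = 6)
Step 2: Count runs R = 10.
Step 3: Under H0 (random ordering), E[R] = 2*n_A*n_B/(n_A+n_B) + 1 = 2*6*6/12 + 1 = 7.0000.
        Var[R] = 2*n_A*n_B*(2*n_A*n_B - n_A - n_B) / ((n_A+n_B)^2 * (n_A+n_B-1)) = 4320/1584 = 2.7273.
        SD[R] = 1.6514.
Step 4: Continuity-corrected z = (R - 0.5 - E[R]) / SD[R] = (10 - 0.5 - 7.0000) / 1.6514 = 1.5138.
Step 5: Two-sided p-value via normal approximation = 2*(1 - Phi(|z|)) = 0.130070.
Step 6: alpha = 0.1. fail to reject H0.

R = 10, z = 1.5138, p = 0.130070, fail to reject H0.


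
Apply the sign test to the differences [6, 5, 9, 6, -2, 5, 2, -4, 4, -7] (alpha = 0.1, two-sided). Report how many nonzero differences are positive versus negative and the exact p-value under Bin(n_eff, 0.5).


Step 1: Discard zero differences. Original n = 10; n_eff = number of nonzero differences = 10.
Nonzero differences (with sign): +6, +5, +9, +6, -2, +5, +2, -4, +4, -7
Step 2: Count signs: positive = 7, negative = 3.
Step 3: Under H0: P(positive) = 0.5, so the number of positives S ~ Bin(10, 0.5).
Step 4: Two-sided exact p-value = sum of Bin(10,0.5) probabilities at or below the observed probability = 0.343750.
Step 5: alpha = 0.1. fail to reject H0.

n_eff = 10, pos = 7, neg = 3, p = 0.343750, fail to reject H0.


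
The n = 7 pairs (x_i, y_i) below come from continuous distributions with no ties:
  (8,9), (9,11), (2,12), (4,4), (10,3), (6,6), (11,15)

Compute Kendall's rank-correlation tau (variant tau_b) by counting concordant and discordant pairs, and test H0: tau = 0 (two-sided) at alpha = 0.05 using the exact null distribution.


Step 1: Enumerate the 21 unordered pairs (i,j) with i<j and classify each by sign(x_j-x_i) * sign(y_j-y_i).
  (1,2):dx=+1,dy=+2->C; (1,3):dx=-6,dy=+3->D; (1,4):dx=-4,dy=-5->C; (1,5):dx=+2,dy=-6->D
  (1,6):dx=-2,dy=-3->C; (1,7):dx=+3,dy=+6->C; (2,3):dx=-7,dy=+1->D; (2,4):dx=-5,dy=-7->C
  (2,5):dx=+1,dy=-8->D; (2,6):dx=-3,dy=-5->C; (2,7):dx=+2,dy=+4->C; (3,4):dx=+2,dy=-8->D
  (3,5):dx=+8,dy=-9->D; (3,6):dx=+4,dy=-6->D; (3,7):dx=+9,dy=+3->C; (4,5):dx=+6,dy=-1->D
  (4,6):dx=+2,dy=+2->C; (4,7):dx=+7,dy=+11->C; (5,6):dx=-4,dy=+3->D; (5,7):dx=+1,dy=+12->C
  (6,7):dx=+5,dy=+9->C
Step 2: C = 12, D = 9, total pairs = 21.
Step 3: tau = (C - D)/(n(n-1)/2) = (12 - 9)/21 = 0.142857.
Step 4: Exact two-sided p-value (enumerate n! = 5040 permutations of y under H0): p = 0.772619.
Step 5: alpha = 0.05. fail to reject H0.

tau_b = 0.1429 (C=12, D=9), p = 0.772619, fail to reject H0.


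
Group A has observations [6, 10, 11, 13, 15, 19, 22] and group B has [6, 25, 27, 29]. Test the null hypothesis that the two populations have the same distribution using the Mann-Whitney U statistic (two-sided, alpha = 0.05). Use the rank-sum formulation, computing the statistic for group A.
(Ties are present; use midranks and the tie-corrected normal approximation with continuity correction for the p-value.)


Step 1: Combine and sort all 11 observations; assign midranks.
sorted (value, group): (6,X), (6,Y), (10,X), (11,X), (13,X), (15,X), (19,X), (22,X), (25,Y), (27,Y), (29,Y)
ranks: 6->1.5, 6->1.5, 10->3, 11->4, 13->5, 15->6, 19->7, 22->8, 25->9, 27->10, 29->11
Step 2: Rank sum for X: R1 = 1.5 + 3 + 4 + 5 + 6 + 7 + 8 = 34.5.
Step 3: U_X = R1 - n1(n1+1)/2 = 34.5 - 7*8/2 = 34.5 - 28 = 6.5.
       U_Y = n1*n2 - U_X = 28 - 6.5 = 21.5.
Step 4: Ties are present, so use the tie-corrected normal approximation (with continuity correction) for the p-value.
Step 5: p-value = 0.184875; compare to alpha = 0.05. fail to reject H0.

U_X = 6.5, p = 0.184875, fail to reject H0 at alpha = 0.05.


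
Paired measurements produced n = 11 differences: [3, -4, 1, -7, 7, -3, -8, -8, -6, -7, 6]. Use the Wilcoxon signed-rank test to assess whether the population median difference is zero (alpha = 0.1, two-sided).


Step 1: Drop any zero differences (none here) and take |d_i|.
|d| = [3, 4, 1, 7, 7, 3, 8, 8, 6, 7, 6]
Step 2: Midrank |d_i| (ties get averaged ranks).
ranks: |3|->2.5, |4|->4, |1|->1, |7|->8, |7|->8, |3|->2.5, |8|->10.5, |8|->10.5, |6|->5.5, |7|->8, |6|->5.5
Step 3: Attach original signs; sum ranks with positive sign and with negative sign.
W+ = 2.5 + 1 + 8 + 5.5 = 17
W- = 4 + 8 + 2.5 + 10.5 + 10.5 + 5.5 + 8 = 49
(Check: W+ + W- = 66 should equal n(n+1)/2 = 66.)
Step 4: Test statistic W = min(W+, W-) = 17.
Step 5: Ties in |d|, so use the tie-corrected normal approximation.
        E[W] = n(n+1)/4 = 11*12/4 = 33.
        Tie groups: |d|=3 (t=2), |d|=6 (t=2), |d|=7 (t=3), |d|=8 (t=2); sum(t^3 - t) = 42.
        Var[W] = n(n+1)(2n+1)/24 - sum(t^3-t)/48 = 3036/24 - 42/48 = 125.625.
        z = (W - E[W]) / sqrt(Var[W]) = (17 - 33) / 11.2083 = -1.4275.
        Two-sided p = 2*Phi(z) = 0.153430.
Step 6: alpha = 0.1. fail to reject H0.

W+ = 17, W- = 49, W = min = 17, p = 0.153430, fail to reject H0.


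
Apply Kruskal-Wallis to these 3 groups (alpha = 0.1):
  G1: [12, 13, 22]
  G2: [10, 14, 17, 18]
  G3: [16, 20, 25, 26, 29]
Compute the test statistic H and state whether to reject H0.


Step 1: Combine all N = 12 observations and assign midranks.
sorted (value, group, rank): (10,G2,1), (12,G1,2), (13,G1,3), (14,G2,4), (16,G3,5), (17,G2,6), (18,G2,7), (20,G3,8), (22,G1,9), (25,G3,10), (26,G3,11), (29,G3,12)
Step 2: Sum ranks within each group.
R_1 = 14 (n_1 = 3)
R_2 = 18 (n_2 = 4)
R_3 = 46 (n_3 = 5)
Step 3: H = 12/(N(N+1)) * sum(R_i^2/n_i) - 3(N+1)
     = 12/(12*13) * (14^2/3 + 18^2/4 + 46^2/5) - 3*13
     = 0.076923 * 569.533 - 39
     = 4.810256.
Step 4: No ties, so H is used without correction.
Step 5: Under H0, H ~ chi^2(2); p-value = 0.090254.
Step 6: alpha = 0.1. reject H0.

H = 4.8103, df = 2, p = 0.090254, reject H0.


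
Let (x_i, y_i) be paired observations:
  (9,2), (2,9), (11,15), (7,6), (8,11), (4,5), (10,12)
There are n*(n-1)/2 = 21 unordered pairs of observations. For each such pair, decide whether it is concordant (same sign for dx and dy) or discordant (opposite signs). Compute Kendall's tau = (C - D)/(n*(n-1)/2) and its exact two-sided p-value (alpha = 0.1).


Step 1: Enumerate the 21 unordered pairs (i,j) with i<j and classify each by sign(x_j-x_i) * sign(y_j-y_i).
  (1,2):dx=-7,dy=+7->D; (1,3):dx=+2,dy=+13->C; (1,4):dx=-2,dy=+4->D; (1,5):dx=-1,dy=+9->D
  (1,6):dx=-5,dy=+3->D; (1,7):dx=+1,dy=+10->C; (2,3):dx=+9,dy=+6->C; (2,4):dx=+5,dy=-3->D
  (2,5):dx=+6,dy=+2->C; (2,6):dx=+2,dy=-4->D; (2,7):dx=+8,dy=+3->C; (3,4):dx=-4,dy=-9->C
  (3,5):dx=-3,dy=-4->C; (3,6):dx=-7,dy=-10->C; (3,7):dx=-1,dy=-3->C; (4,5):dx=+1,dy=+5->C
  (4,6):dx=-3,dy=-1->C; (4,7):dx=+3,dy=+6->C; (5,6):dx=-4,dy=-6->C; (5,7):dx=+2,dy=+1->C
  (6,7):dx=+6,dy=+7->C
Step 2: C = 15, D = 6, total pairs = 21.
Step 3: tau = (C - D)/(n(n-1)/2) = (15 - 6)/21 = 0.428571.
Step 4: Exact two-sided p-value (enumerate n! = 5040 permutations of y under H0): p = 0.238889.
Step 5: alpha = 0.1. fail to reject H0.

tau_b = 0.4286 (C=15, D=6), p = 0.238889, fail to reject H0.


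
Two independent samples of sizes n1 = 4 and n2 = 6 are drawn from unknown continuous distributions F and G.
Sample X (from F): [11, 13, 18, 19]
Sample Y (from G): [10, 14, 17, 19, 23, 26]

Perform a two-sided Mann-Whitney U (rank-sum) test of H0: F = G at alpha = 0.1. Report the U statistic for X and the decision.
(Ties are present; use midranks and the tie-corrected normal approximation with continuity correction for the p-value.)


Step 1: Combine and sort all 10 observations; assign midranks.
sorted (value, group): (10,Y), (11,X), (13,X), (14,Y), (17,Y), (18,X), (19,X), (19,Y), (23,Y), (26,Y)
ranks: 10->1, 11->2, 13->3, 14->4, 17->5, 18->6, 19->7.5, 19->7.5, 23->9, 26->10
Step 2: Rank sum for X: R1 = 2 + 3 + 6 + 7.5 = 18.5.
Step 3: U_X = R1 - n1(n1+1)/2 = 18.5 - 4*5/2 = 18.5 - 10 = 8.5.
       U_Y = n1*n2 - U_X = 24 - 8.5 = 15.5.
Step 4: Ties are present, so use the tie-corrected normal approximation (with continuity correction) for the p-value.
Step 5: p-value = 0.521166; compare to alpha = 0.1. fail to reject H0.

U_X = 8.5, p = 0.521166, fail to reject H0 at alpha = 0.1.


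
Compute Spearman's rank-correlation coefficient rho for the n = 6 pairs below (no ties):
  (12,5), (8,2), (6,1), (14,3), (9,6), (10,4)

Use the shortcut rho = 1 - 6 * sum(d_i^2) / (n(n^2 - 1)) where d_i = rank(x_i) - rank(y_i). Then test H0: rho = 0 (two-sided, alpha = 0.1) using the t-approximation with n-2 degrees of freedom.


Step 1: Rank x and y separately (midranks; no ties here).
rank(x): 12->5, 8->2, 6->1, 14->6, 9->3, 10->4
rank(y): 5->5, 2->2, 1->1, 3->3, 6->6, 4->4
Step 2: d_i = R_x(i) - R_y(i); compute d_i^2.
  (5-5)^2=0, (2-2)^2=0, (1-1)^2=0, (6-3)^2=9, (3-6)^2=9, (4-4)^2=0
sum(d^2) = 18.
Step 3: rho = 1 - 6*18 / (6*(6^2 - 1)) = 1 - 108/210 = 0.485714.
Step 4: Under H0, t = rho * sqrt((n-2)/(1-rho^2)) = 1.1113 ~ t(4).
Step 5: Two-sided p-value from the t-distribution with 4 df = 0.328723.
Step 6: alpha = 0.1. fail to reject H0.

rho = 0.4857, p = 0.328723, fail to reject H0 at alpha = 0.1.


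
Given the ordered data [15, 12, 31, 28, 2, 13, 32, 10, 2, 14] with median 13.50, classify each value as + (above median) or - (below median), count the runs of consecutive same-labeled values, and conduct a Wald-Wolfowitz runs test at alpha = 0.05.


Step 1: Compute median = 13.50; label A = above, B = below.
Labels in order: ABAABBABBA  (n_A = 5, n_B = 5)
Step 2: Count runs R = 7.
Step 3: Under H0 (random ordering), E[R] = 2*n_A*n_B/(n_A+n_B) + 1 = 2*5*5/10 + 1 = 6.0000.
        Var[R] = 2*n_A*n_B*(2*n_A*n_B - n_A - n_B) / ((n_A+n_B)^2 * (n_A+n_B-1)) = 2000/900 = 2.2222.
        SD[R] = 1.4907.
Step 4: Continuity-corrected z = (R - 0.5 - E[R]) / SD[R] = (7 - 0.5 - 6.0000) / 1.4907 = 0.3354.
Step 5: Two-sided p-value via normal approximation = 2*(1 - Phi(|z|)) = 0.737316.
Step 6: alpha = 0.05. fail to reject H0.

R = 7, z = 0.3354, p = 0.737316, fail to reject H0.


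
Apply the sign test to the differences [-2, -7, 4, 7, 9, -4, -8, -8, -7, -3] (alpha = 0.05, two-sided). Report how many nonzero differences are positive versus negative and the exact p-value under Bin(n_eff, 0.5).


Step 1: Discard zero differences. Original n = 10; n_eff = number of nonzero differences = 10.
Nonzero differences (with sign): -2, -7, +4, +7, +9, -4, -8, -8, -7, -3
Step 2: Count signs: positive = 3, negative = 7.
Step 3: Under H0: P(positive) = 0.5, so the number of positives S ~ Bin(10, 0.5).
Step 4: Two-sided exact p-value = sum of Bin(10,0.5) probabilities at or below the observed probability = 0.343750.
Step 5: alpha = 0.05. fail to reject H0.

n_eff = 10, pos = 3, neg = 7, p = 0.343750, fail to reject H0.


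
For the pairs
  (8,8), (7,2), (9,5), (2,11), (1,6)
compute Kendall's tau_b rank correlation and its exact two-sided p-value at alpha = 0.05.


Step 1: Enumerate the 10 unordered pairs (i,j) with i<j and classify each by sign(x_j-x_i) * sign(y_j-y_i).
  (1,2):dx=-1,dy=-6->C; (1,3):dx=+1,dy=-3->D; (1,4):dx=-6,dy=+3->D; (1,5):dx=-7,dy=-2->C
  (2,3):dx=+2,dy=+3->C; (2,4):dx=-5,dy=+9->D; (2,5):dx=-6,dy=+4->D; (3,4):dx=-7,dy=+6->D
  (3,5):dx=-8,dy=+1->D; (4,5):dx=-1,dy=-5->C
Step 2: C = 4, D = 6, total pairs = 10.
Step 3: tau = (C - D)/(n(n-1)/2) = (4 - 6)/10 = -0.200000.
Step 4: Exact two-sided p-value (enumerate n! = 120 permutations of y under H0): p = 0.816667.
Step 5: alpha = 0.05. fail to reject H0.

tau_b = -0.2000 (C=4, D=6), p = 0.816667, fail to reject H0.


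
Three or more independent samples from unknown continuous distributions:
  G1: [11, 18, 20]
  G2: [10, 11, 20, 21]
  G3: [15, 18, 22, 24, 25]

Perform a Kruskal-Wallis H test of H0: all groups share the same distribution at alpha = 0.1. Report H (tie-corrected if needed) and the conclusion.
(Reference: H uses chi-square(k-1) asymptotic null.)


Step 1: Combine all N = 12 observations and assign midranks.
sorted (value, group, rank): (10,G2,1), (11,G1,2.5), (11,G2,2.5), (15,G3,4), (18,G1,5.5), (18,G3,5.5), (20,G1,7.5), (20,G2,7.5), (21,G2,9), (22,G3,10), (24,G3,11), (25,G3,12)
Step 2: Sum ranks within each group.
R_1 = 15.5 (n_1 = 3)
R_2 = 20 (n_2 = 4)
R_3 = 42.5 (n_3 = 5)
Step 3: H = 12/(N(N+1)) * sum(R_i^2/n_i) - 3(N+1)
     = 12/(12*13) * (15.5^2/3 + 20^2/4 + 42.5^2/5) - 3*13
     = 0.076923 * 541.333 - 39
     = 2.641026.
Step 4: Ties present; correction factor C = 1 - 18/(12^3 - 12) = 0.989510. Corrected H = 2.641026 / 0.989510 = 2.669022.
Step 5: Under H0, H ~ chi^2(2); p-value = 0.263287.
Step 6: alpha = 0.1. fail to reject H0.

H = 2.6690, df = 2, p = 0.263287, fail to reject H0.


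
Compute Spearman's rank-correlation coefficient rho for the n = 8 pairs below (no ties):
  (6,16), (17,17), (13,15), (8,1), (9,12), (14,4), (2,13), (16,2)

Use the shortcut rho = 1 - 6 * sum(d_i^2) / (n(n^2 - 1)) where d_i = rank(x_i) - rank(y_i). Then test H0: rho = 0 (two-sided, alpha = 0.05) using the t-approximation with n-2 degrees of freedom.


Step 1: Rank x and y separately (midranks; no ties here).
rank(x): 6->2, 17->8, 13->5, 8->3, 9->4, 14->6, 2->1, 16->7
rank(y): 16->7, 17->8, 15->6, 1->1, 12->4, 4->3, 13->5, 2->2
Step 2: d_i = R_x(i) - R_y(i); compute d_i^2.
  (2-7)^2=25, (8-8)^2=0, (5-6)^2=1, (3-1)^2=4, (4-4)^2=0, (6-3)^2=9, (1-5)^2=16, (7-2)^2=25
sum(d^2) = 80.
Step 3: rho = 1 - 6*80 / (8*(8^2 - 1)) = 1 - 480/504 = 0.047619.
Step 4: Under H0, t = rho * sqrt((n-2)/(1-rho^2)) = 0.1168 ~ t(6).
Step 5: Two-sided p-value from the t-distribution with 6 df = 0.910849.
Step 6: alpha = 0.05. fail to reject H0.

rho = 0.0476, p = 0.910849, fail to reject H0 at alpha = 0.05.


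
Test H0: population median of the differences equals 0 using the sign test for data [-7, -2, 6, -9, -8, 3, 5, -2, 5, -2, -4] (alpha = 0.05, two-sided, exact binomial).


Step 1: Discard zero differences. Original n = 11; n_eff = number of nonzero differences = 11.
Nonzero differences (with sign): -7, -2, +6, -9, -8, +3, +5, -2, +5, -2, -4
Step 2: Count signs: positive = 4, negative = 7.
Step 3: Under H0: P(positive) = 0.5, so the number of positives S ~ Bin(11, 0.5).
Step 4: Two-sided exact p-value = sum of Bin(11,0.5) probabilities at or below the observed probability = 0.548828.
Step 5: alpha = 0.05. fail to reject H0.

n_eff = 11, pos = 4, neg = 7, p = 0.548828, fail to reject H0.


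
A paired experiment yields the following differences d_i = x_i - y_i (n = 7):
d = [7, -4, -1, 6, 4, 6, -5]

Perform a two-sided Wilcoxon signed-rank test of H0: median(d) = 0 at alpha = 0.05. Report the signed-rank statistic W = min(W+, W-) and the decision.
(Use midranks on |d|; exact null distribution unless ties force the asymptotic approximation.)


Step 1: Drop any zero differences (none here) and take |d_i|.
|d| = [7, 4, 1, 6, 4, 6, 5]
Step 2: Midrank |d_i| (ties get averaged ranks).
ranks: |7|->7, |4|->2.5, |1|->1, |6|->5.5, |4|->2.5, |6|->5.5, |5|->4
Step 3: Attach original signs; sum ranks with positive sign and with negative sign.
W+ = 7 + 5.5 + 2.5 + 5.5 = 20.5
W- = 2.5 + 1 + 4 = 7.5
(Check: W+ + W- = 28 should equal n(n+1)/2 = 28.)
Step 4: Test statistic W = min(W+, W-) = 7.5.
Step 5: Ties in |d|, so use the tie-corrected normal approximation.
        E[W] = n(n+1)/4 = 7*8/4 = 14.
        Tie groups: |d|=4 (t=2), |d|=6 (t=2); sum(t^3 - t) = 12.
        Var[W] = n(n+1)(2n+1)/24 - sum(t^3-t)/48 = 840/24 - 12/48 = 34.75.
        z = (W - E[W]) / sqrt(Var[W]) = (7.5 - 14) / 5.8949 = -1.1026.
        Two-sided p = 2*Phi(z) = 0.270181.
Step 6: alpha = 0.05. fail to reject H0.

W+ = 20.5, W- = 7.5, W = min = 7.5, p = 0.270181, fail to reject H0.


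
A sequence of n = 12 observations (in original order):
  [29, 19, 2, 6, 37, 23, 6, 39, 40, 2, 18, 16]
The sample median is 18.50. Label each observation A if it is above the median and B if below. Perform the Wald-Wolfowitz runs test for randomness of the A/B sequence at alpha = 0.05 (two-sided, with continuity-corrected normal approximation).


Step 1: Compute median = 18.50; label A = above, B = below.
Labels in order: AABBAABAABBB  (n_A = 6, n_B = 6)
Step 2: Count runs R = 6.
Step 3: Under H0 (random ordering), E[R] = 2*n_A*n_B/(n_A+n_B) + 1 = 2*6*6/12 + 1 = 7.0000.
        Var[R] = 2*n_A*n_B*(2*n_A*n_B - n_A - n_B) / ((n_A+n_B)^2 * (n_A+n_B-1)) = 4320/1584 = 2.7273.
        SD[R] = 1.6514.
Step 4: Continuity-corrected z = (R + 0.5 - E[R]) / SD[R] = (6 + 0.5 - 7.0000) / 1.6514 = -0.3028.
Step 5: Two-sided p-value via normal approximation = 2*(1 - Phi(|z|)) = 0.762069.
Step 6: alpha = 0.05. fail to reject H0.

R = 6, z = -0.3028, p = 0.762069, fail to reject H0.


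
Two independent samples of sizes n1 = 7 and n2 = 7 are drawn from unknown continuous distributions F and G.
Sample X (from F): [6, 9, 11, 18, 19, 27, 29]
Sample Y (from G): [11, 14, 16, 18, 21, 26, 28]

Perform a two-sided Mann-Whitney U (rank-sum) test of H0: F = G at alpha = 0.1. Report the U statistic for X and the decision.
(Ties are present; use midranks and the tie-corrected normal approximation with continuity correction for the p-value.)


Step 1: Combine and sort all 14 observations; assign midranks.
sorted (value, group): (6,X), (9,X), (11,X), (11,Y), (14,Y), (16,Y), (18,X), (18,Y), (19,X), (21,Y), (26,Y), (27,X), (28,Y), (29,X)
ranks: 6->1, 9->2, 11->3.5, 11->3.5, 14->5, 16->6, 18->7.5, 18->7.5, 19->9, 21->10, 26->11, 27->12, 28->13, 29->14
Step 2: Rank sum for X: R1 = 1 + 2 + 3.5 + 7.5 + 9 + 12 + 14 = 49.
Step 3: U_X = R1 - n1(n1+1)/2 = 49 - 7*8/2 = 49 - 28 = 21.
       U_Y = n1*n2 - U_X = 49 - 21 = 28.
Step 4: Ties are present, so use the tie-corrected normal approximation (with continuity correction) for the p-value.
Step 5: p-value = 0.700852; compare to alpha = 0.1. fail to reject H0.

U_X = 21, p = 0.700852, fail to reject H0 at alpha = 0.1.


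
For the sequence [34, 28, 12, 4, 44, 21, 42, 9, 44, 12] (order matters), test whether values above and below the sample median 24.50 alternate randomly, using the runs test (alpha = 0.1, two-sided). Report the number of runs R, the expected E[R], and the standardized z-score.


Step 1: Compute median = 24.50; label A = above, B = below.
Labels in order: AABBABABAB  (n_A = 5, n_B = 5)
Step 2: Count runs R = 8.
Step 3: Under H0 (random ordering), E[R] = 2*n_A*n_B/(n_A+n_B) + 1 = 2*5*5/10 + 1 = 6.0000.
        Var[R] = 2*n_A*n_B*(2*n_A*n_B - n_A - n_B) / ((n_A+n_B)^2 * (n_A+n_B-1)) = 2000/900 = 2.2222.
        SD[R] = 1.4907.
Step 4: Continuity-corrected z = (R - 0.5 - E[R]) / SD[R] = (8 - 0.5 - 6.0000) / 1.4907 = 1.0062.
Step 5: Two-sided p-value via normal approximation = 2*(1 - Phi(|z|)) = 0.314305.
Step 6: alpha = 0.1. fail to reject H0.

R = 8, z = 1.0062, p = 0.314305, fail to reject H0.


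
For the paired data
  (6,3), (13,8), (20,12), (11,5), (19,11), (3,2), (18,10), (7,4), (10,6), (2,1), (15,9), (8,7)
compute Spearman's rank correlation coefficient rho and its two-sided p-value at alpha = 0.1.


Step 1: Rank x and y separately (midranks; no ties here).
rank(x): 6->3, 13->8, 20->12, 11->7, 19->11, 3->2, 18->10, 7->4, 10->6, 2->1, 15->9, 8->5
rank(y): 3->3, 8->8, 12->12, 5->5, 11->11, 2->2, 10->10, 4->4, 6->6, 1->1, 9->9, 7->7
Step 2: d_i = R_x(i) - R_y(i); compute d_i^2.
  (3-3)^2=0, (8-8)^2=0, (12-12)^2=0, (7-5)^2=4, (11-11)^2=0, (2-2)^2=0, (10-10)^2=0, (4-4)^2=0, (6-6)^2=0, (1-1)^2=0, (9-9)^2=0, (5-7)^2=4
sum(d^2) = 8.
Step 3: rho = 1 - 6*8 / (12*(12^2 - 1)) = 1 - 48/1716 = 0.972028.
Step 4: Under H0, t = rho * sqrt((n-2)/(1-rho^2)) = 13.0876 ~ t(10).
Step 5: Two-sided p-value from the t-distribution with 10 df = 0.000000.
Step 6: alpha = 0.1. reject H0.

rho = 0.9720, p = 0.000000, reject H0 at alpha = 0.1.


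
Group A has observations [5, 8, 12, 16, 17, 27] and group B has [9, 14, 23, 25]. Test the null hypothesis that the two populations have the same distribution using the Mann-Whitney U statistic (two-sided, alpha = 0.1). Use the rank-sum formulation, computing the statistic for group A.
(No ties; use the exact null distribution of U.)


Step 1: Combine and sort all 10 observations; assign midranks.
sorted (value, group): (5,X), (8,X), (9,Y), (12,X), (14,Y), (16,X), (17,X), (23,Y), (25,Y), (27,X)
ranks: 5->1, 8->2, 9->3, 12->4, 14->5, 16->6, 17->7, 23->8, 25->9, 27->10
Step 2: Rank sum for X: R1 = 1 + 2 + 4 + 6 + 7 + 10 = 30.
Step 3: U_X = R1 - n1(n1+1)/2 = 30 - 6*7/2 = 30 - 21 = 9.
       U_Y = n1*n2 - U_X = 24 - 9 = 15.
Step 4: No ties, so the exact null distribution of U (based on enumerating the C(10,6) = 210 equally likely rank assignments) gives the two-sided p-value.
Step 5: p-value = 0.609524; compare to alpha = 0.1. fail to reject H0.

U_X = 9, p = 0.609524, fail to reject H0 at alpha = 0.1.


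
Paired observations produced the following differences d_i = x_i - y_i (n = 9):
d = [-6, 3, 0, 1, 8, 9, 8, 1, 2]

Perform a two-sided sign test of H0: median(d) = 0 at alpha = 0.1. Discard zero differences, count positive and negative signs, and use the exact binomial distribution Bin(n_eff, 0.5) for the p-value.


Step 1: Discard zero differences. Original n = 9; n_eff = number of nonzero differences = 8.
Nonzero differences (with sign): -6, +3, +1, +8, +9, +8, +1, +2
Step 2: Count signs: positive = 7, negative = 1.
Step 3: Under H0: P(positive) = 0.5, so the number of positives S ~ Bin(8, 0.5).
Step 4: Two-sided exact p-value = sum of Bin(8,0.5) probabilities at or below the observed probability = 0.070312.
Step 5: alpha = 0.1. reject H0.

n_eff = 8, pos = 7, neg = 1, p = 0.070312, reject H0.


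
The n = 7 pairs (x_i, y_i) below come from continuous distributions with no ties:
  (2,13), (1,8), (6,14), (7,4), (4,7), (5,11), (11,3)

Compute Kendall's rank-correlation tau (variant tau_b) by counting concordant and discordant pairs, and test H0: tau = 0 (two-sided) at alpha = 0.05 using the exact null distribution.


Step 1: Enumerate the 21 unordered pairs (i,j) with i<j and classify each by sign(x_j-x_i) * sign(y_j-y_i).
  (1,2):dx=-1,dy=-5->C; (1,3):dx=+4,dy=+1->C; (1,4):dx=+5,dy=-9->D; (1,5):dx=+2,dy=-6->D
  (1,6):dx=+3,dy=-2->D; (1,7):dx=+9,dy=-10->D; (2,3):dx=+5,dy=+6->C; (2,4):dx=+6,dy=-4->D
  (2,5):dx=+3,dy=-1->D; (2,6):dx=+4,dy=+3->C; (2,7):dx=+10,dy=-5->D; (3,4):dx=+1,dy=-10->D
  (3,5):dx=-2,dy=-7->C; (3,6):dx=-1,dy=-3->C; (3,7):dx=+5,dy=-11->D; (4,5):dx=-3,dy=+3->D
  (4,6):dx=-2,dy=+7->D; (4,7):dx=+4,dy=-1->D; (5,6):dx=+1,dy=+4->C; (5,7):dx=+7,dy=-4->D
  (6,7):dx=+6,dy=-8->D
Step 2: C = 7, D = 14, total pairs = 21.
Step 3: tau = (C - D)/(n(n-1)/2) = (7 - 14)/21 = -0.333333.
Step 4: Exact two-sided p-value (enumerate n! = 5040 permutations of y under H0): p = 0.381349.
Step 5: alpha = 0.05. fail to reject H0.

tau_b = -0.3333 (C=7, D=14), p = 0.381349, fail to reject H0.
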